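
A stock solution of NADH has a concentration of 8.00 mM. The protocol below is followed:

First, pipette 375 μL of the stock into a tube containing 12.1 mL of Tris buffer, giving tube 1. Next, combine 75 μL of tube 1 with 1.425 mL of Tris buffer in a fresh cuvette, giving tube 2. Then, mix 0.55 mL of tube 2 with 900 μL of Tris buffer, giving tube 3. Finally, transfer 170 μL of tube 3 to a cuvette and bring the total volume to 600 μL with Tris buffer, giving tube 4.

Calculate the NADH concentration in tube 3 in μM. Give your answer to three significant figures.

4.56 μM

Step 1: 375 μL + 12.1 mL = 12475 μL total → factor 12475/375 = 33.267
Step 2: 75 μL + 1.425 mL = 1500 μL total → factor 1500/75 = 20
Step 3: 0.55 mL + 900 μL = 1.45 mL total → factor 1.45/0.55 = 2.6364
Dilution factor through tube 3 = 33.267 × 20 × 2.6364 = 1754.1
[tube 3] = 8.00 mM / 1754.1 = 0.004561 mM = 4.56 μM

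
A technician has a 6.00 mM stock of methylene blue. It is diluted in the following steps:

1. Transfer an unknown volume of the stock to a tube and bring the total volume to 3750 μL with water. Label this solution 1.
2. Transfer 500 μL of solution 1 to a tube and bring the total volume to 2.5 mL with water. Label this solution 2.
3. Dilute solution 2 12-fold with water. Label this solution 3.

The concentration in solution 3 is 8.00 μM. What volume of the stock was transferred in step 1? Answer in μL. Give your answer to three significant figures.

300 μL

Step 1: v brought to 3750 μL → factor = 3750 μL/v
Step 2: 500 μL brought to 2.5 mL → factor 2500/500 = 5
Step 3: 12-fold → factor 12
Product of known-step factors = 60
Overall factor = 6.00 mM / (8.00 μM) = 750
Step-1 factor = 750 / 60 = 12.5
v = 3750 μL / 12.5 = 300 μL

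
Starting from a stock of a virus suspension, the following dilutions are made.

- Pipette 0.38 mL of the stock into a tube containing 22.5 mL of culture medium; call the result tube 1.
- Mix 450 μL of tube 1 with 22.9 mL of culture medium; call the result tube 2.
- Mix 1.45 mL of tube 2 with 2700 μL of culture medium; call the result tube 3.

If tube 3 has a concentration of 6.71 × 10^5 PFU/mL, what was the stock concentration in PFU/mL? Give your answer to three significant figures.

6.00 × 10^9 PFU/mL

Step 1: 0.38 mL + 22.5 mL = 22.88 mL total → factor 22.88/0.38 = 60.211
Step 2: 450 μL + 22.9 mL = 23350 μL total → factor 23350/450 = 51.889
Step 3: 1.45 mL + 2700 μL = 4.15 mL total → factor 4.15/1.45 = 2.8621
Overall dilution factor = 60.211 × 51.889 × 2.8621 = 8941.8
Stock = 6.71 × 10^5 PFU/mL × 8941.8 = 6.00 × 10^9 PFU/mL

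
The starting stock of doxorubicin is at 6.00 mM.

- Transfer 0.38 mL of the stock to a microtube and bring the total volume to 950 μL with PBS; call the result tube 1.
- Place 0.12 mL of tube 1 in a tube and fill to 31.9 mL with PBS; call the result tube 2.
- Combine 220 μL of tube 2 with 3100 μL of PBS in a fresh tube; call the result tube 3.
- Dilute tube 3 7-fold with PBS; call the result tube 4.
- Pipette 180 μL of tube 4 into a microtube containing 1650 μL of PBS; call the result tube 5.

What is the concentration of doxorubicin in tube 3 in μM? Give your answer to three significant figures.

Step 1: 0.38 mL brought to 950 μL → factor 0.95/0.38 = 2.5
Step 2: 0.12 mL brought to 31.9 mL → factor 31.9/0.12 = 265.83
Step 3: 220 μL + 3100 μL = 3320 μL total → factor 3320/220 = 15.091
Dilution factor through tube 3 = 2.5 × 265.83 × 15.091 = 10029
[tube 3] = 6.00 mM / 10029 = 0.0005983 mM = 0.598 μM

0.598 μM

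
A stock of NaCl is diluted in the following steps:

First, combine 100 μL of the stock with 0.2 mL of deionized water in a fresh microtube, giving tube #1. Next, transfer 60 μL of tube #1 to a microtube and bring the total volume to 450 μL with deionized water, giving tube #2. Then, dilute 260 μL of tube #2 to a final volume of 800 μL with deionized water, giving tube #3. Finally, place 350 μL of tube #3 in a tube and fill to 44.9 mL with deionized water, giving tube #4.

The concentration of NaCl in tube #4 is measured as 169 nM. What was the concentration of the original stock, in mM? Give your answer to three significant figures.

Step 1: 100 μL + 0.2 mL = 300 μL total → factor 300/100 = 3
Step 2: 60 μL brought to 450 μL → factor 450/60 = 7.5
Step 3: 260 μL brought to 800 μL → factor 800/260 = 3.0769
Step 4: 350 μL brought to 44.9 mL → factor 44900/350 = 128.29
Overall dilution factor = 3 × 7.5 × 3.0769 × 128.29 = 8881.3
Stock = 169 nM × 8881.3 = 1.501 × 10^6 nM = 1.50 mM

1.50 mM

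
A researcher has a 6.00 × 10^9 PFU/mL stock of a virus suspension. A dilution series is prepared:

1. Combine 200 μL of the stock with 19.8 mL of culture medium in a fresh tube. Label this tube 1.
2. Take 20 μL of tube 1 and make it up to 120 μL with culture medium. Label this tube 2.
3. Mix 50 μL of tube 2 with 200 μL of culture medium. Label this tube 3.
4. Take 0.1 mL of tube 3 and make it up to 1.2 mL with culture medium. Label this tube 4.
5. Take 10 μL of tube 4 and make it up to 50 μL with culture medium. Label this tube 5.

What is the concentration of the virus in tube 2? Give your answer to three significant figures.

1.00 × 10^7 PFU/mL

Step 1: 200 μL + 19.8 mL = 20000 μL total → factor 20000/200 = 100
Step 2: 20 μL brought to 120 μL → factor 120/20 = 6
Dilution factor through tube 2 = 100 × 6 = 600
[tube 2] = 6.00 × 10^9 PFU/mL / 600 = 1.00 × 10^7 PFU/mL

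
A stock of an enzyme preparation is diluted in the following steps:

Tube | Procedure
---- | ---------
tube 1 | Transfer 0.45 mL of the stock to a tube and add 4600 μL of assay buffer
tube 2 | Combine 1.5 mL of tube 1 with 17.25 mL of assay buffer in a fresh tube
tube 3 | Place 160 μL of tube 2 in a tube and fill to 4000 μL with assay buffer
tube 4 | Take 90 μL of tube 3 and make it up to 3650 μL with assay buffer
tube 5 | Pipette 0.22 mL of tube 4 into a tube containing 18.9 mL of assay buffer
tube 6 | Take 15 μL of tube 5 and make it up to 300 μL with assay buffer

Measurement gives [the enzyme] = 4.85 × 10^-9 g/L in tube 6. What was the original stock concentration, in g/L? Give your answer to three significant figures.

Step 1: 0.45 mL + 4600 μL = 5.05 mL total → factor 5.05/0.45 = 11.222
Step 2: 1.5 mL + 17.25 mL = 18.75 mL total → factor 18.75/1.5 = 12.5
Step 3: 160 μL brought to 4000 μL → factor 4000/160 = 25
Step 4: 90 μL brought to 3650 μL → factor 3650/90 = 40.556
Step 5: 0.22 mL + 18.9 mL = 19.12 mL total → factor 19.12/0.22 = 86.909
Step 6: 15 μL brought to 300 μL → factor 300/15 = 20
Overall dilution factor = 11.222 × 12.5 × 25 × 40.556 × 86.909 × 20 = 2.4721 × 10^8
Stock = 4.85 × 10^-9 g/L × 2.4721 × 10^8 = 1.20 g/L

1.20 g/L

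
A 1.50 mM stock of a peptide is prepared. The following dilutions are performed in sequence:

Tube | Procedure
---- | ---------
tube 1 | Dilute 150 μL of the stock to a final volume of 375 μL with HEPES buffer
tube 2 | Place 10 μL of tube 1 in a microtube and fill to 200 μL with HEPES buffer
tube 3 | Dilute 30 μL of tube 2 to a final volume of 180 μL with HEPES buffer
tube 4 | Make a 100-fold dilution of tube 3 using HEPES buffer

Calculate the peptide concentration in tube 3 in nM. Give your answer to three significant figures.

5.00 × 10^3 nM

Step 1: 150 μL brought to 375 μL → factor 375/150 = 2.5
Step 2: 10 μL brought to 200 μL → factor 200/10 = 20
Step 3: 30 μL brought to 180 μL → factor 180/30 = 6
Dilution factor through tube 3 = 2.5 × 20 × 6 = 300
[tube 3] = 1.50 mM / 300 = 0.005000 mM = 5.00 × 10^3 nM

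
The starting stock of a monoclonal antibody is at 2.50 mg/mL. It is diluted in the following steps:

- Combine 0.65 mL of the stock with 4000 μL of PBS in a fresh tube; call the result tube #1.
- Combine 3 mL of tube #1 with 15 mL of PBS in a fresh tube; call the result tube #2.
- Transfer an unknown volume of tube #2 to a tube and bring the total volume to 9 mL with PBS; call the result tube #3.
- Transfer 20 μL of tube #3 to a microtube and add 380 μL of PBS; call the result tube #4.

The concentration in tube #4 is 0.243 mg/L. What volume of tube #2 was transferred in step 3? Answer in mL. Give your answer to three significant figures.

Step 1: 0.65 mL + 4000 μL = 4.65 mL total → factor 4.65/0.65 = 7.1538
Step 2: 3 mL + 15 mL = 18 mL total → factor 18/3 = 6
Step 3: v brought to 9 mL → factor = 9 mL/v
Step 4: 20 μL + 380 μL = 400 μL total → factor 400/20 = 20
Product of known-step factors = 858.46
Overall factor = 2.50 mg/mL / (0.243 mg/L) = 10288
Step-3 factor = 10288 / 858.46 = 11.984
v = 9 mL / 11.984 = 0.751 mL

0.751 mL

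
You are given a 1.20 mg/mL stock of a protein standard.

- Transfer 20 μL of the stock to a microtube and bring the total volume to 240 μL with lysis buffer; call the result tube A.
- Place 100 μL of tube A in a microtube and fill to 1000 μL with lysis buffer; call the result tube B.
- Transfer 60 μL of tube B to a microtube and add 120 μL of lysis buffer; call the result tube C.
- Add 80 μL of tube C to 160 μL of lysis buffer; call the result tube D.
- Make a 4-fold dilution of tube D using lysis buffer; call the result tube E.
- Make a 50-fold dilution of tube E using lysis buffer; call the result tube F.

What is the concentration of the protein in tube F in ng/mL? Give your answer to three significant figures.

Step 1: 20 μL brought to 240 μL → factor 240/20 = 12
Step 2: 100 μL brought to 1000 μL → factor 1000/100 = 10
Step 3: 60 μL + 120 μL = 180 μL total → factor 180/60 = 3
Step 4: 80 μL + 160 μL = 240 μL total → factor 240/80 = 3
Step 5: 4-fold → factor 4
Step 6: 50-fold → factor 50
Overall dilution factor = 12 × 10 × 3 × 3 × 4 × 50 = 2.16 × 10^5
Final = 1.20 mg/mL / 2.16 × 10^5 = 5.556 × 10^-6 mg/mL = 5.56 ng/mL

5.56 ng/mL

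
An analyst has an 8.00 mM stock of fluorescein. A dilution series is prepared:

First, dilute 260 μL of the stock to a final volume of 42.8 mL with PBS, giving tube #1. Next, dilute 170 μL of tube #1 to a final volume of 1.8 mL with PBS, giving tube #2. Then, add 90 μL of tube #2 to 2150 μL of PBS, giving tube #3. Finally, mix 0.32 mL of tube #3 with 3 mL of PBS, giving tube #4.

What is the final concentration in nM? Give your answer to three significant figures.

17.8 nM

Step 1: 260 μL brought to 42.8 mL → factor 42800/260 = 164.62
Step 2: 170 μL brought to 1.8 mL → factor 1800/170 = 10.588
Step 3: 90 μL + 2150 μL = 2240 μL total → factor 2240/90 = 24.889
Step 4: 0.32 mL + 3 mL = 3.32 mL total → factor 3.32/0.32 = 10.375
Overall dilution factor = 164.62 × 10.588 × 24.889 × 10.375 = 4.5008 × 10^5
Final = 8.00 mM / 4.5008 × 10^5 = 1.777 × 10^-5 mM = 17.8 nM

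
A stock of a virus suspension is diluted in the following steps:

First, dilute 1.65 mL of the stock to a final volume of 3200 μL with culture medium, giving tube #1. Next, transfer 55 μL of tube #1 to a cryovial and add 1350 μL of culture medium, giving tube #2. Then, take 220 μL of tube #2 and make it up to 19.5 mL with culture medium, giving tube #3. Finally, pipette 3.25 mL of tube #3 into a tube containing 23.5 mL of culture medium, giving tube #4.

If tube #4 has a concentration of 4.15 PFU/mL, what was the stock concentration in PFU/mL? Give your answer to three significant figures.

1.50 × 10^5 PFU/mL

Step 1: 1.65 mL brought to 3200 μL → factor 3.2/1.65 = 1.9394
Step 2: 55 μL + 1350 μL = 1405 μL total → factor 1405/55 = 25.545
Step 3: 220 μL brought to 19.5 mL → factor 19500/220 = 88.636
Step 4: 3.25 mL + 23.5 mL = 26.75 mL total → factor 26.75/3.25 = 8.2308
Overall dilution factor = 1.9394 × 25.545 × 88.636 × 8.2308 = 36144
Stock = 4.15 PFU/mL × 36144 = 1.50 × 10^5 PFU/mL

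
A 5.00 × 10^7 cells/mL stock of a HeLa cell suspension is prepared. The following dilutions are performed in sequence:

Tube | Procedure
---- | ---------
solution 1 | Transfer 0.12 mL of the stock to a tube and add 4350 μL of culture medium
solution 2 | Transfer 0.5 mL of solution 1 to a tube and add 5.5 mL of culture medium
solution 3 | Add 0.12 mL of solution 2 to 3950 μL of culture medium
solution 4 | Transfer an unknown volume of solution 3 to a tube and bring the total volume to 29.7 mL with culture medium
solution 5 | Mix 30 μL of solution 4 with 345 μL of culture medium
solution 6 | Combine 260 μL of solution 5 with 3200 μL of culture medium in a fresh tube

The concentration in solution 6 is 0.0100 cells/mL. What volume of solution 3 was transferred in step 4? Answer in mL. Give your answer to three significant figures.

Step 1: 0.12 mL + 4350 μL = 4.47 mL total → factor 4.47/0.12 = 37.25
Step 2: 0.5 mL + 5.5 mL = 6 mL total → factor 6/0.5 = 12
Step 3: 0.12 mL + 3950 μL = 4.07 mL total → factor 4.07/0.12 = 33.917
Step 4: v brought to 29.7 mL → factor = 29.7 mL/v
Step 5: 30 μL + 345 μL = 375 μL total → factor 375/30 = 12.5
Step 6: 260 μL + 3200 μL = 3460 μL total → factor 3460/260 = 13.308
Product of known-step factors = 2.5219 × 10^6
Overall factor = 5.00 × 10^7 cells/mL / (0.0100 cells/mL) = 5 × 10^9
Step-4 factor = 5 × 10^9 / 2.5219 × 10^6 = 1982.6
v = 29.7 mL / 1982.6 = 0.0150 mL

0.0150 mL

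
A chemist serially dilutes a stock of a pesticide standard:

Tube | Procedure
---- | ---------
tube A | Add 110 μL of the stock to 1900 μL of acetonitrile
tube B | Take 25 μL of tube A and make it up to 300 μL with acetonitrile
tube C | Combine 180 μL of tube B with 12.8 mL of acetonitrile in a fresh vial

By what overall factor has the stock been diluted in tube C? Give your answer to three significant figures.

1.58 × 10^4

Step 1: 110 μL + 1900 μL = 2010 μL total → factor 2010/110 = 18.273
Step 2: 25 μL brought to 300 μL → factor 300/25 = 12
Step 3: 180 μL + 12.8 mL = 12980 μL total → factor 12980/180 = 72.111
Overall dilution factor = 18.273 × 12 × 72.111 = 15812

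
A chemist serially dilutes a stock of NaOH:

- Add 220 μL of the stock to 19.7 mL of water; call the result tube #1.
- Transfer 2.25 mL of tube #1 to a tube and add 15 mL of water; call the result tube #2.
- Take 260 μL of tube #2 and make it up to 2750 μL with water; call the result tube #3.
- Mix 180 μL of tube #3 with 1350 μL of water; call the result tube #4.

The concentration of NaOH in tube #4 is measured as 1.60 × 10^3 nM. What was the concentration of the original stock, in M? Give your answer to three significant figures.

Step 1: 220 μL + 19.7 mL = 19920 μL total → factor 19920/220 = 90.545
Step 2: 2.25 mL + 15 mL = 17.25 mL total → factor 17.25/2.25 = 7.6667
Step 3: 260 μL brought to 2750 μL → factor 2750/260 = 10.577
Step 4: 180 μL + 1350 μL = 1530 μL total → factor 1530/180 = 8.5
Overall dilution factor = 90.545 × 7.6667 × 10.577 × 8.5 = 62410
Stock = 1.60 × 10^3 nM × 62410 = 9.986 × 10^7 nM = 0.0999 M

0.0999 M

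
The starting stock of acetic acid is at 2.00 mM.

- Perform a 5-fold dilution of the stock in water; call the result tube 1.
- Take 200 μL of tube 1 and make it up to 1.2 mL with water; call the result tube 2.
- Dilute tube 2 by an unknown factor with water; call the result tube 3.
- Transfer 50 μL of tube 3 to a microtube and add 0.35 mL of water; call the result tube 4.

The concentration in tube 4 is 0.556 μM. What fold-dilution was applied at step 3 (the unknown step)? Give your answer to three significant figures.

15.0-fold

Step 1: 5-fold → factor 5
Step 2: 200 μL brought to 1.2 mL → factor 1200/200 = 6
Step 3: unknown factor x
Step 4: 50 μL + 0.35 mL = 400 μL total → factor 400/50 = 8
Product of known-step factors = 240
Overall factor = 2.00 mM / (0.556 μM) = 3597.1
x = 3597.1 / 240 = 15.0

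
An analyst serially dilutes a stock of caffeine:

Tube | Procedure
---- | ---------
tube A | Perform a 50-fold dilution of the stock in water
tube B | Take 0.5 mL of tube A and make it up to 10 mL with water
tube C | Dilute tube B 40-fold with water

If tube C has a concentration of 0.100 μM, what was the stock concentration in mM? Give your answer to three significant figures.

Step 1: 50-fold → factor 50
Step 2: 0.5 mL brought to 10 mL → factor 10/0.5 = 20
Step 3: 40-fold → factor 40
Overall dilution factor = 50 × 20 × 40 = 40000
Stock = 0.100 μM × 40000 = 4000 μM = 4.00 mM

4.00 mM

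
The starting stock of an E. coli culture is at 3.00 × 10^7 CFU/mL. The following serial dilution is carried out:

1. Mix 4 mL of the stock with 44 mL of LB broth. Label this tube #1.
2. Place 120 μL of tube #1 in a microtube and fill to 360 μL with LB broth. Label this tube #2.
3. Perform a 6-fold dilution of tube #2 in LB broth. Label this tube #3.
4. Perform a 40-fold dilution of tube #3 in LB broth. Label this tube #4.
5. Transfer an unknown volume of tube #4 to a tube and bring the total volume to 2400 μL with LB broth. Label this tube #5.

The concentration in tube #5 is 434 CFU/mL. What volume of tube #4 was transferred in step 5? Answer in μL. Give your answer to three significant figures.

Step 1: 4 mL + 44 mL = 48 mL total → factor 48/4 = 12
Step 2: 120 μL brought to 360 μL → factor 360/120 = 3
Step 3: 6-fold → factor 6
Step 4: 40-fold → factor 40
Step 5: v brought to 2400 μL → factor = 2400 μL/v
Product of known-step factors = 8640
Overall factor = 3.00 × 10^7 CFU/mL / (434 CFU/mL) = 69124
Step-5 factor = 69124 / 8640 = 8.0005
v = 2400 μL / 8.0005 = 300 μL

300 μL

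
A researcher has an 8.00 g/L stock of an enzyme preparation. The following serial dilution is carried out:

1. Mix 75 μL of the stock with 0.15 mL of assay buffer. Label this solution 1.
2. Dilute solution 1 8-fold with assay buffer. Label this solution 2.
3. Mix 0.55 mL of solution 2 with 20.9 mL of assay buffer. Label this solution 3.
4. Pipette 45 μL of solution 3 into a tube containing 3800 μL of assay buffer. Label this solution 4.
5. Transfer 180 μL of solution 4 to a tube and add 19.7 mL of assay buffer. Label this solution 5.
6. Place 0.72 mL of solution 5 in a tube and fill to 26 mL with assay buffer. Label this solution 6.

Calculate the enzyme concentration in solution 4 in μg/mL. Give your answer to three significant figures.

Step 1: 75 μL + 0.15 mL = 225 μL total → factor 225/75 = 3
Step 2: 8-fold → factor 8
Step 3: 0.55 mL + 20.9 mL = 21.45 mL total → factor 21.45/0.55 = 39
Step 4: 45 μL + 3800 μL = 3845 μL total → factor 3845/45 = 85.444
Dilution factor through solution 4 = 3 × 8 × 39 × 85.444 = 79976
[solution 4] = 8.00 g/L / 79976 = 0.0001000 g/L = 0.100 μg/mL

0.100 μg/mL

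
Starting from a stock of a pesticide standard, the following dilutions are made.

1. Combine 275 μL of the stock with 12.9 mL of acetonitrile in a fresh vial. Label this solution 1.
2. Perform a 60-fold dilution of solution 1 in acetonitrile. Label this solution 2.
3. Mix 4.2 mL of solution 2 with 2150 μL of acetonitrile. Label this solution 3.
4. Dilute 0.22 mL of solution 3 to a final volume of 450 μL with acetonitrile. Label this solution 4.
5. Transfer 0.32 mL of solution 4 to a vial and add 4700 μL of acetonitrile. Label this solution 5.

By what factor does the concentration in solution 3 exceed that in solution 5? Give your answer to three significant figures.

32.1

Step 1: 275 μL + 12.9 mL = 13175 μL total → factor 13175/275 = 47.909
Step 2: 60-fold → factor 60
Step 3: 4.2 mL + 2150 μL = 6.35 mL total → factor 6.35/4.2 = 1.5119
Step 4: 0.22 mL brought to 450 μL → factor 0.45/0.22 = 2.0455
Step 5: 0.32 mL + 4700 μL = 5.02 mL total → factor 5.02/0.32 = 15.688
Dilution factor to solution 3 = 4346; to solution 5 = 1.3946 × 10^5
[solution 3]/[solution 5] = (factor to solution 5)/(factor to solution 3) = 1.3946 × 10^5/4346 = 32.1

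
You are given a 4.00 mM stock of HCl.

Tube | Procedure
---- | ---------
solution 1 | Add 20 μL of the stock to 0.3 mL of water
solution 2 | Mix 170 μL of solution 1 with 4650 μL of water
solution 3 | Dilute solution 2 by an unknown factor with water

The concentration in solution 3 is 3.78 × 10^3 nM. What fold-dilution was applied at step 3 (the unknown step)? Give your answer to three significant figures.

Step 1: 20 μL + 0.3 mL = 320 μL total → factor 320/20 = 16
Step 2: 170 μL + 4650 μL = 4820 μL total → factor 4820/170 = 28.353
Step 3: unknown factor x
Product of known-step factors = 453.65
Overall factor = 4.00 mM / (3.78 × 10^3 nM) = 1058.2
x = 1058.2 / 453.65 = 2.33

2.33-fold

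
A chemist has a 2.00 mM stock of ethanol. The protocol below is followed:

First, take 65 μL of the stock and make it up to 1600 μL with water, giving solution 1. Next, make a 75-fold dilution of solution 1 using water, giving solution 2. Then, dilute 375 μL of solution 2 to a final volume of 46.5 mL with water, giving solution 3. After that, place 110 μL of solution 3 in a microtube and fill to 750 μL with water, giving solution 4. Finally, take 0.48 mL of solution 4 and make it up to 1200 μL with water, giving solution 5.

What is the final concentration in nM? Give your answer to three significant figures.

0.513 nM

Step 1: 65 μL brought to 1600 μL → factor 1600/65 = 24.615
Step 2: 75-fold → factor 75
Step 3: 375 μL brought to 46.5 mL → factor 46500/375 = 124
Step 4: 110 μL brought to 750 μL → factor 750/110 = 6.8182
Step 5: 0.48 mL brought to 1200 μL → factor 1.2/0.48 = 2.5
Overall dilution factor = 24.615 × 75 × 124 × 6.8182 × 2.5 = 3.9021 × 10^6
Final = 2.00 mM / 3.9021 × 10^6 = 5.125 × 10^-7 mM = 0.513 nM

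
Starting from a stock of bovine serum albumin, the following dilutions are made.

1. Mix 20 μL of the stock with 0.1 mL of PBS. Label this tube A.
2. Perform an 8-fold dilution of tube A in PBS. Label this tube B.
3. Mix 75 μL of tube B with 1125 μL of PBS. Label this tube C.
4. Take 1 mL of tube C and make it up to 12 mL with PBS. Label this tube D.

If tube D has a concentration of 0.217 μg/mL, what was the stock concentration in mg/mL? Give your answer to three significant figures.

Step 1: 20 μL + 0.1 mL = 120 μL total → factor 120/20 = 6
Step 2: 8-fold → factor 8
Step 3: 75 μL + 1125 μL = 1200 μL total → factor 1200/75 = 16
Step 4: 1 mL brought to 12 mL → factor 12/1 = 12
Overall dilution factor = 6 × 8 × 16 × 12 = 9216
Stock = 0.217 μg/mL × 9216 = 2000 μg/mL = 2.00 mg/mL

2.00 mg/mL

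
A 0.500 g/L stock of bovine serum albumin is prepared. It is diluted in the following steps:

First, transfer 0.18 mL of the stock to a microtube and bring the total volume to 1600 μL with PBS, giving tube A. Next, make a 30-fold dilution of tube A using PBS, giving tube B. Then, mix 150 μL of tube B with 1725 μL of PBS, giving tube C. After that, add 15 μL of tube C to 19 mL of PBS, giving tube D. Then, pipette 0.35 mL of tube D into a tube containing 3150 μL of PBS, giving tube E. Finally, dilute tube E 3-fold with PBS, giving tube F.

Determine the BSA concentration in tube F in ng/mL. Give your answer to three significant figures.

0.00394 ng/mL

Step 1: 0.18 mL brought to 1600 μL → factor 1.6/0.18 = 8.8889
Step 2: 30-fold → factor 30
Step 3: 150 μL + 1725 μL = 1875 μL total → factor 1875/150 = 12.5
Step 4: 15 μL + 19 mL = 19015 μL total → factor 19015/15 = 1267.7
Step 5: 0.35 mL + 3150 μL = 3.5 mL total → factor 3.5/0.35 = 10
Step 6: 3-fold → factor 3
Overall dilution factor = 8.8889 × 30 × 12.5 × 1267.7 × 10 × 3 = 1.2677 × 10^8
Final = 0.500 g/L / 1.2677 × 10^8 = 3.944 × 10^-9 g/L = 0.00394 ng/mL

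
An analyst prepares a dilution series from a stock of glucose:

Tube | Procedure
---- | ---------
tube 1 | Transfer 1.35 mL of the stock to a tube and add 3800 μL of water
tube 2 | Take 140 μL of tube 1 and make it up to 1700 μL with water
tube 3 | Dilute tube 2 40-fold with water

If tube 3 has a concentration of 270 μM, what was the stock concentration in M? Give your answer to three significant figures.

Step 1: 1.35 mL + 3800 μL = 5.15 mL total → factor 5.15/1.35 = 3.8148
Step 2: 140 μL brought to 1700 μL → factor 1700/140 = 12.143
Step 3: 40-fold → factor 40
Overall dilution factor = 3.8148 × 12.143 × 40 = 1852.9
Stock = 270 μM × 1852.9 = 5.003 × 10^5 μM = 0.500 M

0.500 M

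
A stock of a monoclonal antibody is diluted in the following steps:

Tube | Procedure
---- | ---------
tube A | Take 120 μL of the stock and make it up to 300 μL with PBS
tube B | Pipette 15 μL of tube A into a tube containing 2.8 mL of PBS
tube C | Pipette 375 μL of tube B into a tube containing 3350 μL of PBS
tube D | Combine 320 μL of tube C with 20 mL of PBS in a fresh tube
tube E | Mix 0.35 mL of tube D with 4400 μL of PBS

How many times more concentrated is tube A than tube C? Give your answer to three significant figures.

1.86 × 10^3

Step 1: 120 μL brought to 300 μL → factor 300/120 = 2.5
Step 2: 15 μL + 2.8 mL = 2815 μL total → factor 2815/15 = 187.67
Step 3: 375 μL + 3350 μL = 3725 μL total → factor 3725/375 = 9.9333
Dilution factor to tube A = 2.5; to tube C = 4660.4
[tube A]/[tube C] = (factor to tube C)/(factor to tube A) = 4660.4/2.5 = 1.86 × 10^3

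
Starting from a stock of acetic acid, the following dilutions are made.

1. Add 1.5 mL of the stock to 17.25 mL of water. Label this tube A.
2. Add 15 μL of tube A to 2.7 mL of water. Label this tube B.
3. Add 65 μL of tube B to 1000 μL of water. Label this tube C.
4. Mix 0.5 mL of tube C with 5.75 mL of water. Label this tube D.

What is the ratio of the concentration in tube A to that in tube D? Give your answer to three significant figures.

Step 1: 1.5 mL + 17.25 mL = 18.75 mL total → factor 18.75/1.5 = 12.5
Step 2: 15 μL + 2.7 mL = 2715 μL total → factor 2715/15 = 181
Step 3: 65 μL + 1000 μL = 1065 μL total → factor 1065/65 = 16.385
Step 4: 0.5 mL + 5.75 mL = 6.25 mL total → factor 6.25/0.5 = 12.5
Dilution factor to tube A = 12.5; to tube D = 4.6338 × 10^5
[tube A]/[tube D] = (factor to tube D)/(factor to tube A) = 4.6338 × 10^5/12.5 = 3.71 × 10^4

3.71 × 10^4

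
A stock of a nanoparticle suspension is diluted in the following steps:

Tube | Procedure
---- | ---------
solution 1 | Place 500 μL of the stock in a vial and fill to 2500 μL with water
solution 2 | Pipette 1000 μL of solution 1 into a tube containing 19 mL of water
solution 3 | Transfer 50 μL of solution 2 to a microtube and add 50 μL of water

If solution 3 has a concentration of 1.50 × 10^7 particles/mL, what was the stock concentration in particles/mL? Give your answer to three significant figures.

3.00 × 10^9 particles/mL

Step 1: 500 μL brought to 2500 μL → factor 2500/500 = 5
Step 2: 1000 μL + 19 mL = 20000 μL total → factor 20000/1000 = 20
Step 3: 50 μL + 50 μL = 100 μL total → factor 100/50 = 2
Overall dilution factor = 5 × 20 × 2 = 200
Stock = 1.50 × 10^7 particles/mL × 200 = 3.00 × 10^9 particles/mL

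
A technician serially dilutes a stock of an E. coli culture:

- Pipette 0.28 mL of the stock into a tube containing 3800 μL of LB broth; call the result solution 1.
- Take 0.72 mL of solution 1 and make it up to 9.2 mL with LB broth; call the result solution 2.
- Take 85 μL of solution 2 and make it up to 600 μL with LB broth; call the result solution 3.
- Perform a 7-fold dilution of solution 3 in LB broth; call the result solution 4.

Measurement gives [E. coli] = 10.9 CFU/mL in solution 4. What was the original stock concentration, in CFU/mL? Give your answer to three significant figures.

Step 1: 0.28 mL + 3800 μL = 4.08 mL total → factor 4.08/0.28 = 14.571
Step 2: 0.72 mL brought to 9.2 mL → factor 9.2/0.72 = 12.778
Step 3: 85 μL brought to 600 μL → factor 600/85 = 7.0588
Step 4: 7-fold → factor 7
Overall dilution factor = 14.571 × 12.778 × 7.0588 × 7 = 9200
Stock = 10.9 CFU/mL × 9200 = 1.00 × 10^5 CFU/mL

1.00 × 10^5 CFU/mL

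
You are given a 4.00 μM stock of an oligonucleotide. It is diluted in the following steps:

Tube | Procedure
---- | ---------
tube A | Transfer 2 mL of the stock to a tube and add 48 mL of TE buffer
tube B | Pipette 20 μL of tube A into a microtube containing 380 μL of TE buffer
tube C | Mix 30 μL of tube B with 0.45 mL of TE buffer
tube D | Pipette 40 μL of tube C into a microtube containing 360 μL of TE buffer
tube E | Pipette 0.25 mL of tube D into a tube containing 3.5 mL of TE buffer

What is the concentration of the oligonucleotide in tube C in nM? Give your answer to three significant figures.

0.500 nM

Step 1: 2 mL + 48 mL = 50 mL total → factor 50/2 = 25
Step 2: 20 μL + 380 μL = 400 μL total → factor 400/20 = 20
Step 3: 30 μL + 0.45 mL = 480 μL total → factor 480/30 = 16
Dilution factor through tube C = 25 × 20 × 16 = 8000
[tube C] = 4.00 μM / 8000 = 0.0005000 μM = 0.500 nM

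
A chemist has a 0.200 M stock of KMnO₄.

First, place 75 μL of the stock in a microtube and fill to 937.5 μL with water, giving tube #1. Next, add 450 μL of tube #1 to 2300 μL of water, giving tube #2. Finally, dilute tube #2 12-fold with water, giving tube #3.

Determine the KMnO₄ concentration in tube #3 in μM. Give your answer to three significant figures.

Step 1: 75 μL brought to 937.5 μL → factor 937.5/75 = 12.5
Step 2: 450 μL + 2300 μL = 2750 μL total → factor 2750/450 = 6.1111
Step 3: 12-fold → factor 12
Overall dilution factor = 12.5 × 6.1111 × 12 = 916.67
Final = 0.200 M / 916.67 = 0.0002182 M = 218 μM

218 μM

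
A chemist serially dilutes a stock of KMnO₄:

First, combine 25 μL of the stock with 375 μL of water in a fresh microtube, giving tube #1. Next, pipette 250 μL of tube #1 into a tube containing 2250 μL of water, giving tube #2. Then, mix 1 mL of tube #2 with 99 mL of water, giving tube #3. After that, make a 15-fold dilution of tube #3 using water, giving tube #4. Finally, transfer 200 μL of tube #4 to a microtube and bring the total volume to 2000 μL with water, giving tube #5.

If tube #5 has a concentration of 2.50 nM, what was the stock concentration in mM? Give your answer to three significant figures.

6.00 mM

Step 1: 25 μL + 375 μL = 400 μL total → factor 400/25 = 16
Step 2: 250 μL + 2250 μL = 2500 μL total → factor 2500/250 = 10
Step 3: 1 mL + 99 mL = 100 mL total → factor 100/1 = 100
Step 4: 15-fold → factor 15
Step 5: 200 μL brought to 2000 μL → factor 2000/200 = 10
Overall dilution factor = 16 × 10 × 100 × 15 × 10 = 2.4 × 10^6
Stock = 2.50 nM × 2.4 × 10^6 = 6.000 × 10^6 nM = 6.00 mM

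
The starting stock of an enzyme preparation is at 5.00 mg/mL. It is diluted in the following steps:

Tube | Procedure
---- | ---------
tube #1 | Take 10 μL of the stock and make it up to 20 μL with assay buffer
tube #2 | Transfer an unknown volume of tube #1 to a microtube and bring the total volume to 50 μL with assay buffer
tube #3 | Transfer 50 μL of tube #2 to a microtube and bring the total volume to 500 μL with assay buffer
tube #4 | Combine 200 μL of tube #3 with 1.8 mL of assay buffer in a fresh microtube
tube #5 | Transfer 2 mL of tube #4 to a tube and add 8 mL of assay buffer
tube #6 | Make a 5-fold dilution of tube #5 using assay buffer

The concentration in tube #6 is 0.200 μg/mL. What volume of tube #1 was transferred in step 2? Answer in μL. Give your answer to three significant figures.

10.0 μL

Step 1: 10 μL brought to 20 μL → factor 20/10 = 2
Step 2: v brought to 50 μL → factor = 50 μL/v
Step 3: 50 μL brought to 500 μL → factor 500/50 = 10
Step 4: 200 μL + 1.8 mL = 2000 μL total → factor 2000/200 = 10
Step 5: 2 mL + 8 mL = 10 mL total → factor 10/2 = 5
Step 6: 5-fold → factor 5
Product of known-step factors = 5000
Overall factor = 5.00 mg/mL / (0.200 μg/mL) = 25000
Step-2 factor = 25000 / 5000 = 5
v = 50 μL / 5 = 10.0 μL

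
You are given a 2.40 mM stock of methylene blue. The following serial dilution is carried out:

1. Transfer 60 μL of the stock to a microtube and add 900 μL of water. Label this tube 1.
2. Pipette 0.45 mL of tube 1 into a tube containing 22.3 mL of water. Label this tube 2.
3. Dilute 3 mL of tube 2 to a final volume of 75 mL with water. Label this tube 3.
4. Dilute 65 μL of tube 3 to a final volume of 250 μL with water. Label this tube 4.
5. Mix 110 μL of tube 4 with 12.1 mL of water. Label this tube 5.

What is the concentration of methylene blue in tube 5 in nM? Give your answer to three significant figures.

Step 1: 60 μL + 900 μL = 960 μL total → factor 960/60 = 16
Step 2: 0.45 mL + 22.3 mL = 22.75 mL total → factor 22.75/0.45 = 50.556
Step 3: 3 mL brought to 75 mL → factor 75/3 = 25
Step 4: 65 μL brought to 250 μL → factor 250/65 = 3.8462
Step 5: 110 μL + 12.1 mL = 12210 μL total → factor 12210/110 = 111
Overall dilution factor = 16 × 50.556 × 25 × 3.8462 × 111 = 8.6333 × 10^6
Final = 2.40 mM / 8.6333 × 10^6 = 2.780 × 10^-7 mM = 0.278 nM

0.278 nM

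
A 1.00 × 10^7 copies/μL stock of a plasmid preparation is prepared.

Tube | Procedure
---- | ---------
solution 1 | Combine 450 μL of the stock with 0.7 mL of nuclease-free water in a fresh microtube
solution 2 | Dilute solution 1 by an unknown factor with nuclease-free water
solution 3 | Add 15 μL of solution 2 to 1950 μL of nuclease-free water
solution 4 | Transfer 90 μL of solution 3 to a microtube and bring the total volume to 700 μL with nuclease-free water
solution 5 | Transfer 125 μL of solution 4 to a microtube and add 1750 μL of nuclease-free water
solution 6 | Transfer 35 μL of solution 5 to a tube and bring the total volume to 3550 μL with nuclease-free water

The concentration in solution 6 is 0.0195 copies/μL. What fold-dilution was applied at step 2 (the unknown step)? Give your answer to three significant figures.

129-fold

Step 1: 450 μL + 0.7 mL = 1150 μL total → factor 1150/450 = 2.5556
Step 2: unknown factor x
Step 3: 15 μL + 1950 μL = 1965 μL total → factor 1965/15 = 131
Step 4: 90 μL brought to 700 μL → factor 700/90 = 7.7778
Step 5: 125 μL + 1750 μL = 1875 μL total → factor 1875/125 = 15
Step 6: 35 μL brought to 3550 μL → factor 3550/35 = 101.43
Product of known-step factors = 3.9615 × 10^6
Overall factor = 1.00 × 10^7 copies/μL / (0.0195 copies/μL) = 5.1282 × 10^8
x = 5.1282 × 10^8 / 3.9615 × 10^6 = 129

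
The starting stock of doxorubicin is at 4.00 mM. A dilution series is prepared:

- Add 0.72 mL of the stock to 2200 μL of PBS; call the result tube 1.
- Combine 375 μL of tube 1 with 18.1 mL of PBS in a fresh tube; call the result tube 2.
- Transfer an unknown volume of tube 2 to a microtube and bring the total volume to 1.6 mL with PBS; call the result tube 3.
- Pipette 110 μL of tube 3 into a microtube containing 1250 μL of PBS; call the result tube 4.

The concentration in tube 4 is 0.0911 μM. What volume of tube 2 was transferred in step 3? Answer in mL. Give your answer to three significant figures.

0.0900 mL

Step 1: 0.72 mL + 2200 μL = 2.92 mL total → factor 2.92/0.72 = 4.0556
Step 2: 375 μL + 18.1 mL = 18475 μL total → factor 18475/375 = 49.267
Step 3: v brought to 1.6 mL → factor = 1.6 mL/v
Step 4: 110 μL + 1250 μL = 1360 μL total → factor 1360/110 = 12.364
Product of known-step factors = 2470.3
Overall factor = 4.00 mM / (0.0911 μM) = 43908
Step-3 factor = 43908 / 2470.3 = 17.774
v = 1.6 mL / 17.774 = 0.0900 mL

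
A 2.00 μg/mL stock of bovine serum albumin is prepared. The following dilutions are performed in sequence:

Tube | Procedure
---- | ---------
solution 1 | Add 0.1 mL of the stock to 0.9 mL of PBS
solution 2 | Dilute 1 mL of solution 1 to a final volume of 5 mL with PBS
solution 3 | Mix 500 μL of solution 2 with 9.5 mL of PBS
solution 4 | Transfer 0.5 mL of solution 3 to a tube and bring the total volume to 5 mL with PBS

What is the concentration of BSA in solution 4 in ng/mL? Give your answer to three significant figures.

Step 1: 0.1 mL + 0.9 mL = 1 mL total → factor 1/0.1 = 10
Step 2: 1 mL brought to 5 mL → factor 5/1 = 5
Step 3: 500 μL + 9.5 mL = 10000 μL total → factor 10000/500 = 20
Step 4: 0.5 mL brought to 5 mL → factor 5/0.5 = 10
Overall dilution factor = 10 × 5 × 20 × 10 = 10000
Final = 2.00 μg/mL / 10000 = 0.0002000 μg/mL = 0.200 ng/mL

0.200 ng/mL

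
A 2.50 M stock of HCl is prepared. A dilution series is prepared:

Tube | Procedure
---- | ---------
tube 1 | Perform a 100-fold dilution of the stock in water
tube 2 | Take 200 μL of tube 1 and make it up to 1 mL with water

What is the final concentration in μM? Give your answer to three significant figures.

Step 1: 100-fold → factor 100
Step 2: 200 μL brought to 1 mL → factor 1000/200 = 5
Overall dilution factor = 100 × 5 = 500
Final = 2.50 M / 500 = 0.005000 M = 5.00 × 10^3 μM

5.00 × 10^3 μM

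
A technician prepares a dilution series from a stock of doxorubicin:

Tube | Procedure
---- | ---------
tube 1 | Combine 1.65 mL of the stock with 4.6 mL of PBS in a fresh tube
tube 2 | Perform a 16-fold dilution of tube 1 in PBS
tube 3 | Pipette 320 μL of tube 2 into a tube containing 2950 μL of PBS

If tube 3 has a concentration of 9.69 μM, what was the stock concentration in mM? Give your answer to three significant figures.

Step 1: 1.65 mL + 4.6 mL = 6.25 mL total → factor 6.25/1.65 = 3.7879
Step 2: 16-fold → factor 16
Step 3: 320 μL + 2950 μL = 3270 μL total → factor 3270/320 = 10.219
Overall dilution factor = 3.7879 × 16 × 10.219 = 619.32
Stock = 9.69 μM × 619.32 = 6001 μM = 6.00 mM

6.00 mM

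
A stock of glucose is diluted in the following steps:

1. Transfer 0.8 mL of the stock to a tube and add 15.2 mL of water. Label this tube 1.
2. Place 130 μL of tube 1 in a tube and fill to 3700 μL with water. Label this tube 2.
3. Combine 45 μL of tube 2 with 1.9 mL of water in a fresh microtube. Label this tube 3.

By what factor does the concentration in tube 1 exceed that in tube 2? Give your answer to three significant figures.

Step 1: 0.8 mL + 15.2 mL = 16 mL total → factor 16/0.8 = 20
Step 2: 130 μL brought to 3700 μL → factor 3700/130 = 28.462
Dilution factor to tube 1 = 20; to tube 2 = 569.23
[tube 1]/[tube 2] = (factor to tube 2)/(factor to tube 1) = 569.23/20 = 28.5

28.5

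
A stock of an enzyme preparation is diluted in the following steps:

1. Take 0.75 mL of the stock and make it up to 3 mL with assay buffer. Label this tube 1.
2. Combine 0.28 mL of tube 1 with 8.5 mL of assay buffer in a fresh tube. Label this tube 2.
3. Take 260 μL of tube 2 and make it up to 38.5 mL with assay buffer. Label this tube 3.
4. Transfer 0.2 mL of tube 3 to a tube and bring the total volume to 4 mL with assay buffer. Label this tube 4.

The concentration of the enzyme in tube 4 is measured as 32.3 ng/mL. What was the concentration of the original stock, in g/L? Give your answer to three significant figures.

Step 1: 0.75 mL brought to 3 mL → factor 3/0.75 = 4
Step 2: 0.28 mL + 8.5 mL = 8.78 mL total → factor 8.78/0.28 = 31.357
Step 3: 260 μL brought to 38.5 mL → factor 38500/260 = 148.08
Step 4: 0.2 mL brought to 4 mL → factor 4/0.2 = 20
Overall dilution factor = 4 × 31.357 × 148.08 × 20 = 3.7146 × 10^5
Stock = 32.3 ng/mL × 3.7146 × 10^5 = 1.200 × 10^7 ng/mL = 12.0 g/L

12.0 g/L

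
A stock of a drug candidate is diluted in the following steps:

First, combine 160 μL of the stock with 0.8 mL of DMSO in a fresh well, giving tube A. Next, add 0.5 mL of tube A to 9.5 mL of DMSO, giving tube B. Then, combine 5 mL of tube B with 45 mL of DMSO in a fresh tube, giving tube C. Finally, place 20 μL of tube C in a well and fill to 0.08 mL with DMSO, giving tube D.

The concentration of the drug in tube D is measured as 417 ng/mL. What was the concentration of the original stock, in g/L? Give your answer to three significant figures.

Step 1: 160 μL + 0.8 mL = 960 μL total → factor 960/160 = 6
Step 2: 0.5 mL + 9.5 mL = 10 mL total → factor 10/0.5 = 20
Step 3: 5 mL + 45 mL = 50 mL total → factor 50/5 = 10
Step 4: 20 μL brought to 0.08 mL → factor 80/20 = 4
Overall dilution factor = 6 × 20 × 10 × 4 = 4800
Stock = 417 ng/mL × 4800 = 2.002 × 10^6 ng/mL = 2.00 g/L

2.00 g/L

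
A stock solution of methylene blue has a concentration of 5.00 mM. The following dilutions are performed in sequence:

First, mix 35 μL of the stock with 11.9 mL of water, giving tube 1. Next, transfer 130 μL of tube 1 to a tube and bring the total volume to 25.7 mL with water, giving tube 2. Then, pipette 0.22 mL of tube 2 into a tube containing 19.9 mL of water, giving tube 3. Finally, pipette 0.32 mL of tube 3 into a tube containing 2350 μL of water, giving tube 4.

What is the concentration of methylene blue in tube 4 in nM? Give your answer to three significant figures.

0.0972 nM

Step 1: 35 μL + 11.9 mL = 11935 μL total → factor 11935/35 = 341
Step 2: 130 μL brought to 25.7 mL → factor 25700/130 = 197.69
Step 3: 0.22 mL + 19.9 mL = 20.12 mL total → factor 20.12/0.22 = 91.455
Step 4: 0.32 mL + 2350 μL = 2.67 mL total → factor 2.67/0.32 = 8.3438
Overall dilution factor = 341 × 197.69 × 91.455 × 8.3438 = 5.1441 × 10^7
Final = 5.00 mM / 5.1441 × 10^7 = 9.720 × 10^-8 mM = 0.0972 nM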